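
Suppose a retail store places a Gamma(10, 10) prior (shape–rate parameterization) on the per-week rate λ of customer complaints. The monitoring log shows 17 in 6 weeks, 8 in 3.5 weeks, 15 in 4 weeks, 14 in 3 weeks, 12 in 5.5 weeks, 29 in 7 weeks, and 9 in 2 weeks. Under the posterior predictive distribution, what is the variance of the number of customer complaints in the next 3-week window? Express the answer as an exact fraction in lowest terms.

Total count: 17 + 8 + 15 + 14 + 12 + 29 + 9 = 104.
Total exposure: 6 + 3.5 + 4 + 3 + 5.5 + 7 + 2 = 31 weeks.
Gamma(α, β) with Poisson data over total exposure Σt gives posterior Gamma(α+Σx, β+Σt) = Gamma(114, 41).
The posterior predictive for a window of length T is Negative Binomial with variance T·α'·(β'+T)/β'² = 3·114·44/1681 = 15048/1681.

15048/1681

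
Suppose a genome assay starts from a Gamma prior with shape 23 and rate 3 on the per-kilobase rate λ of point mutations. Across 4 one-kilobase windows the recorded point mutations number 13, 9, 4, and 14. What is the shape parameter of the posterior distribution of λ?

63

Total count: 13 + 9 + 4 + 14 = 40.
Total exposure: 4 kilobases.
Posterior: α' = 23 + 40 = 63, β' = 3 + 4 = 7.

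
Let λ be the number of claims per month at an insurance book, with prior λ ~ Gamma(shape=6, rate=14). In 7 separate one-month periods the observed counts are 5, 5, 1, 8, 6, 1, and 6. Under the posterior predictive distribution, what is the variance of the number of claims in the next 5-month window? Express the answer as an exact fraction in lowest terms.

Total count: 5 + 5 + 1 + 8 + 6 + 1 + 6 = 32.
Total exposure: 7 months.
Conjugate update: add total count to the shape and total exposure to the rate, giving Gamma(38, 21).
The posterior predictive for a window of length T is Negative Binomial with variance T·α'·(β'+T)/β'² = 5·38·26/441 = 4940/441.

4940/441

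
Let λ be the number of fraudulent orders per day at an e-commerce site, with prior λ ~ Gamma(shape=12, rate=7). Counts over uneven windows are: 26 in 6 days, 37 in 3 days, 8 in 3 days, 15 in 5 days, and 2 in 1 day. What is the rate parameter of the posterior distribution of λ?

Total count: 26 + 37 + 8 + 15 + 2 = 88.
Total exposure: 6 + 3 + 3 + 5 + 1 = 18 days.
By Gamma–Poisson conjugacy, the posterior is Gamma(α + Σx, β + Σt) = Gamma(12 + 88, 7 + 18) = Gamma(100, 25).

25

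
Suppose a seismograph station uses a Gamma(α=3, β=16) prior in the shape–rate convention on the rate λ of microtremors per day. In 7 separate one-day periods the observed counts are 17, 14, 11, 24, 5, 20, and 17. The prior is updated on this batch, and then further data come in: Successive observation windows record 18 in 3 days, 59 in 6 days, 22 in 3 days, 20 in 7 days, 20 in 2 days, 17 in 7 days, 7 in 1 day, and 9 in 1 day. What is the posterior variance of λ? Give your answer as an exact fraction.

283/2809

Total count: 17 + 14 + 11 + 24 + 5 + 20 + 17 = 108.
Total exposure: 7 days.
After the first batch: Gamma(3 + 108, 16 + 7) = Gamma(111, 23).
Total count: 18 + 59 + 22 + 20 + 20 + 17 + 7 + 9 = 172.
Total exposure: 3 + 6 + 3 + 7 + 2 + 7 + 1 + 1 = 30 days.
After the second batch: Gamma(111 + 172, 23 + 30) = Gamma(283, 53).
Posterior variance = α'/β'² = 283/2809.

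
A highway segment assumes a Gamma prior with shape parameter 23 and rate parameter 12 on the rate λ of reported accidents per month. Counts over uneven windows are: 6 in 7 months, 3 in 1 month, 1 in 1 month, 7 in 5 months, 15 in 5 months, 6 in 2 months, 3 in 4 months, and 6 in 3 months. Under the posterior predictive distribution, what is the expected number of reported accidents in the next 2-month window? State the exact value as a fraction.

Total count: 6 + 3 + 1 + 7 + 15 + 6 + 3 + 6 = 47.
Total exposure: 7 + 1 + 1 + 5 + 5 + 2 + 4 + 3 = 28 months.
By Gamma–Poisson conjugacy, the posterior is Gamma(α + Σx, β + Σt) = Gamma(23 + 47, 12 + 28) = Gamma(70, 40).
Predictive mean over a 2-month window = T·E[λ|data] = 2·70/40 = 7/2.

7/2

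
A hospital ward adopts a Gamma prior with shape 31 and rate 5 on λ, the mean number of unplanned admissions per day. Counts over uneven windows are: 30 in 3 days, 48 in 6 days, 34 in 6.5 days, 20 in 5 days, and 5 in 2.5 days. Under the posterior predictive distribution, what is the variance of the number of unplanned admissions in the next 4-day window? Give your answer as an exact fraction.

192/7

Total count: 30 + 48 + 34 + 20 + 5 = 137.
Total exposure: 3 + 6 + 6.5 + 5 + 2.5 = 23 days.
The Gamma prior is conjugate for the Poisson rate, so λ | data ~ Gamma(31+137, 5+23) = Gamma(168, 28).
The posterior predictive for a window of length T is Negative Binomial with variance T·α'·(β'+T)/β'² = 4·168·32/784 = 192/7.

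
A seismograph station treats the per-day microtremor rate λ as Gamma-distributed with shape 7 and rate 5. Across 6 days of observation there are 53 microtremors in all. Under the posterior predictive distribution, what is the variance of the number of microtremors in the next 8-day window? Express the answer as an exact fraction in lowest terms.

9120/121

Total count 53 over total exposure 6 days.
By Gamma–Poisson conjugacy, the posterior is Gamma(α + Σx, β + Σt) = Gamma(7 + 53, 5 + 6) = Gamma(60, 11).
The posterior predictive for a window of length T is Negative Binomial with variance T·α'·(β'+T)/β'² = 8·60·19/121 = 9120/121.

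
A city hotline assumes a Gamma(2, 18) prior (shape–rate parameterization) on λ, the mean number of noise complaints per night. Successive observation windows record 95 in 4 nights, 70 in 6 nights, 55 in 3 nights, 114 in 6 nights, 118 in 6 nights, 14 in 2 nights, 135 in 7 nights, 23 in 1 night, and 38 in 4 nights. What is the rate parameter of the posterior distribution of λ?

57

Total count: 95 + 70 + 55 + 114 + 118 + 14 + 135 + 23 + 38 = 662.
Total exposure: 4 + 6 + 3 + 6 + 6 + 2 + 7 + 1 + 4 = 39 nights.
Conjugate update: add total count to the shape and total exposure to the rate, giving Gamma(664, 57).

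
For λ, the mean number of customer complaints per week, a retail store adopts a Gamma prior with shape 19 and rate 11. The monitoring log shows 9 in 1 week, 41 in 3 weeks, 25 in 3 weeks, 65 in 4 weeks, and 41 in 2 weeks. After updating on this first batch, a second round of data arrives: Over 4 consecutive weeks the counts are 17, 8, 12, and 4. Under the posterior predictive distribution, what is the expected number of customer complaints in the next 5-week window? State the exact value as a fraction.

1205/28

Total count: 9 + 41 + 25 + 65 + 41 = 181.
Total exposure: 1 + 3 + 3 + 4 + 2 = 13 weeks.
After the first batch: Gamma(19 + 181, 11 + 13) = Gamma(200, 24).
Total count: 17 + 8 + 12 + 4 = 41.
Total exposure: 4 weeks.
After the second batch: Gamma(200 + 41, 24 + 4) = Gamma(241, 28).
Predictive mean over a 5-week window = T·E[λ|data] = 5·241/28 = 1205/28.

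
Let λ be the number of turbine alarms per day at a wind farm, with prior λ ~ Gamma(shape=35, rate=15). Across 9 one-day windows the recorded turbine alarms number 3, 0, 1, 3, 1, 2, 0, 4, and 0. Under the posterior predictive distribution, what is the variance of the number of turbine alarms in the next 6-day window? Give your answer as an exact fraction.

245/16

Total count: 3 + 0 + 1 + 3 + 1 + 2 + 0 + 4 + 0 = 14.
Total exposure: 9 days.
The Gamma prior is conjugate for the Poisson rate, so λ | data ~ Gamma(35+14, 15+9) = Gamma(49, 24).
The posterior predictive for a window of length T is Negative Binomial with variance T·α'·(β'+T)/β'² = 6·49·30/576 = 245/16.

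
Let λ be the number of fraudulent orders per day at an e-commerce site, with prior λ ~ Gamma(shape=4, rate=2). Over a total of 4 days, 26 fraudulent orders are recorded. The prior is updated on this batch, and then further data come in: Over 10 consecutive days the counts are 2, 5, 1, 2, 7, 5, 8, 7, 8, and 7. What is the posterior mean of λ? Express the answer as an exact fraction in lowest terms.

Total count 26 over total exposure 4 days.
After the first batch: Gamma(4 + 26, 2 + 4) = Gamma(30, 6).
Total count: 2 + 5 + 1 + 2 + 7 + 5 + 8 + 7 + 8 + 7 = 52.
Total exposure: 10 days.
After the second batch: Gamma(30 + 52, 6 + 10) = Gamma(82, 16).
Posterior mean = α'/β' = 82/16 = 41/8.

41/8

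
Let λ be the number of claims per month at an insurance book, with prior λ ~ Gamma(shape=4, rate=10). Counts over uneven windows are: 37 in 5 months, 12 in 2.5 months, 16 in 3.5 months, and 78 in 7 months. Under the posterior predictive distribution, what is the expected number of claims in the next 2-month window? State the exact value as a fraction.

21/2

Total count: 37 + 12 + 16 + 78 = 143.
Total exposure: 5 + 2.5 + 3.5 + 7 = 18 months.
Conjugate update: add total count to the shape and total exposure to the rate, giving Gamma(147, 28).
Predictive mean over a 2-month window = T·E[λ|data] = 2·147/28 = 21/2.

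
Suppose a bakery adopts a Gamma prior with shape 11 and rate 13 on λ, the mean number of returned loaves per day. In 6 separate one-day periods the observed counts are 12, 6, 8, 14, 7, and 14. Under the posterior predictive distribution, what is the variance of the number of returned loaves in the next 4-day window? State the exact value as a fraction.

Total count: 12 + 6 + 8 + 14 + 7 + 14 = 61.
Total exposure: 6 days.
Conjugate update: add total count to the shape and total exposure to the rate, giving Gamma(72, 19).
The posterior predictive for a window of length T is Negative Binomial with variance T·α'·(β'+T)/β'² = 4·72·23/361 = 6624/361.

6624/361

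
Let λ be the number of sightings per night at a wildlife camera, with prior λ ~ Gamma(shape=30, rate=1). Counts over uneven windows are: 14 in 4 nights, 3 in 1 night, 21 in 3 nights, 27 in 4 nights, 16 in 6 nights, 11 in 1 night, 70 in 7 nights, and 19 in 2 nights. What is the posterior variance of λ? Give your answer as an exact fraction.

Total count: 14 + 3 + 21 + 27 + 16 + 11 + 70 + 19 = 181.
Total exposure: 4 + 1 + 3 + 4 + 6 + 1 + 7 + 2 = 28 nights.
The Gamma prior is conjugate for the Poisson rate, so λ | data ~ Gamma(30+181, 1+28) = Gamma(211, 29).
Posterior variance = α'/β'² = 211/841.

211/841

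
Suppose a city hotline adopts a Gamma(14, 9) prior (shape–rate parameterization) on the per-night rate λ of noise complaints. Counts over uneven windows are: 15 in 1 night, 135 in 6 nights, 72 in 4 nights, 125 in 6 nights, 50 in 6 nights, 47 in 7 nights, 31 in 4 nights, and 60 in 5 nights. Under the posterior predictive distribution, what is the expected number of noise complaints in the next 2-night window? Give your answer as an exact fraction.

183/8

Total count: 15 + 135 + 72 + 125 + 50 + 47 + 31 + 60 = 535.
Total exposure: 1 + 6 + 4 + 6 + 6 + 7 + 4 + 5 = 39 nights.
The Gamma prior is conjugate for the Poisson rate, so λ | data ~ Gamma(14+535, 9+39) = Gamma(549, 48).
Predictive mean over a 2-night window = T·E[λ|data] = 2·549/48 = 183/8.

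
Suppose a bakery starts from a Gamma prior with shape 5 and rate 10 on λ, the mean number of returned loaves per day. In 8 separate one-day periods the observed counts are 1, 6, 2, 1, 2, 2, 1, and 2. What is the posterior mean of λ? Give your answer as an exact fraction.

11/9

Total count: 1 + 6 + 2 + 1 + 2 + 2 + 1 + 2 = 17.
Total exposure: 8 days.
Conjugate update: add total count to the shape and total exposure to the rate, giving Gamma(22, 18).
Posterior mean = α'/β' = 22/18 = 11/9.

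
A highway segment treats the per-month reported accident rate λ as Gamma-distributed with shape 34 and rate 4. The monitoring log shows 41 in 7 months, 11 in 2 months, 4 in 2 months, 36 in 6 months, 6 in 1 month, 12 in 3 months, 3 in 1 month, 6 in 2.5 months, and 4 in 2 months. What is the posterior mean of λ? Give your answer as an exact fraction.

314/61

Total count: 41 + 11 + 4 + 36 + 6 + 12 + 3 + 6 + 4 = 123.
Total exposure: 7 + 2 + 2 + 6 + 1 + 3 + 1 + 2.5 + 2 = 26.5 months.
Gamma(α, β) with Poisson data over total exposure Σt gives posterior Gamma(α+Σx, β+Σt) = Gamma(157, 61/2).
Posterior mean = α'/β' = 157/(61/2) = 314/61.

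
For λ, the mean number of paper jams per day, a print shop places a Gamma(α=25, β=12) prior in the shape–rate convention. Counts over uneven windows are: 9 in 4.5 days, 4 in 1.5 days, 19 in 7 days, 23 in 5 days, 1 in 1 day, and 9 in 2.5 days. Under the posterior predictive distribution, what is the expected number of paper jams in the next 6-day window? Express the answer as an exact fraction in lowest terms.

1080/67

Total count: 9 + 4 + 19 + 23 + 1 + 9 = 65.
Total exposure: 4.5 + 1.5 + 7 + 5 + 1 + 2.5 = 21.5 days.
By Gamma–Poisson conjugacy, the posterior is Gamma(α + Σx, β + Σt) = Gamma(25 + 65, 12 + 21.5) = Gamma(90, 67/2).
Predictive mean over a 6-day window = T·E[λ|data] = 6·90/(67/2) = 1080/67.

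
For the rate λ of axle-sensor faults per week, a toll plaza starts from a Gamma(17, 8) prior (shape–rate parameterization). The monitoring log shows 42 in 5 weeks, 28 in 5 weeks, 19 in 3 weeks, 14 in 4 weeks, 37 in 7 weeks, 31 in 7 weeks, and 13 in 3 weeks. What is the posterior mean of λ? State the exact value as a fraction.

Total count: 42 + 28 + 19 + 14 + 37 + 31 + 13 = 184.
Total exposure: 5 + 5 + 3 + 4 + 7 + 7 + 3 = 34 weeks.
The Gamma prior is conjugate for the Poisson rate, so λ | data ~ Gamma(17+184, 8+34) = Gamma(201, 42).
Posterior mean = α'/β' = 201/42 = 67/14.

67/14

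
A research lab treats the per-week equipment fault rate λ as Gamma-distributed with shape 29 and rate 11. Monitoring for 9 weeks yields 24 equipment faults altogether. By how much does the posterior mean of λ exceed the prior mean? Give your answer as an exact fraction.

3/220

Total count 24 over total exposure 9 weeks.
By Gamma–Poisson conjugacy, the posterior is Gamma(α + Σx, β + Σt) = Gamma(29 + 24, 11 + 9) = Gamma(53, 20).
Posterior mean = 53/20 = 53/20; prior mean = 29/11 = 29/11. Difference = 53/20 − 29/11 = 3/220.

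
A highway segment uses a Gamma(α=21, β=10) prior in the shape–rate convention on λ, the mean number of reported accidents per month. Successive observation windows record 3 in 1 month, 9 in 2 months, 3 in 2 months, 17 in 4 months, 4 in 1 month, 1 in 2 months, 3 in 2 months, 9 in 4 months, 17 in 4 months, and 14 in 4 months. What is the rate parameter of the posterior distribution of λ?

36

Total count: 3 + 9 + 3 + 17 + 4 + 1 + 3 + 9 + 17 + 14 = 80.
Total exposure: 1 + 2 + 2 + 4 + 1 + 2 + 2 + 4 + 4 + 4 = 26 months.
Gamma(α, β) with Poisson data over total exposure Σt gives posterior Gamma(α+Σx, β+Σt) = Gamma(101, 36).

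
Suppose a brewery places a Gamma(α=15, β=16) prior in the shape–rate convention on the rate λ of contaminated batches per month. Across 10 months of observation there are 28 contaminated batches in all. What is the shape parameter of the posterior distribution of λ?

43

Total count 28 over total exposure 10 months.
Gamma(α, β) with Poisson data over total exposure Σt gives posterior Gamma(α+Σx, β+Σt) = Gamma(43, 26).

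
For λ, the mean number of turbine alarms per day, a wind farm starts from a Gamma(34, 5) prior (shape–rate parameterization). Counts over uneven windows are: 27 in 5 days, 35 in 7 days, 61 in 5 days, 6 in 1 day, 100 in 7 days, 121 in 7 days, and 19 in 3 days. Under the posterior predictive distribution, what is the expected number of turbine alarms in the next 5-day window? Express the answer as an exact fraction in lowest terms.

403/8

Total count: 27 + 35 + 61 + 6 + 100 + 121 + 19 = 369.
Total exposure: 5 + 7 + 5 + 1 + 7 + 7 + 3 = 35 days.
Posterior: α' = 34 + 369 = 403, β' = 5 + 35 = 40.
Predictive mean over a 5-day window = T·E[λ|data] = 5·403/40 = 403/8.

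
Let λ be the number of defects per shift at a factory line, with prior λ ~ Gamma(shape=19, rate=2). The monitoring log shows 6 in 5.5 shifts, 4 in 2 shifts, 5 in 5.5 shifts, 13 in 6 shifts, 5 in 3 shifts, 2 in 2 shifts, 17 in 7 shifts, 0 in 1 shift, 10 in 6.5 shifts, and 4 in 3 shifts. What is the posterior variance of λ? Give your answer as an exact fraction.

Total count: 6 + 4 + 5 + 13 + 5 + 2 + 17 + 0 + 10 + 4 = 66.
Total exposure: 5.5 + 2 + 5.5 + 6 + 3 + 2 + 7 + 1 + 6.5 + 3 = 41.5 shifts.
The Gamma prior is conjugate for the Poisson rate, so λ | data ~ Gamma(19+66, 2+41.5) = Gamma(85, 87/2).
Posterior variance = α'/β'² = 85/(7569/4) = 340/7569.

340/7569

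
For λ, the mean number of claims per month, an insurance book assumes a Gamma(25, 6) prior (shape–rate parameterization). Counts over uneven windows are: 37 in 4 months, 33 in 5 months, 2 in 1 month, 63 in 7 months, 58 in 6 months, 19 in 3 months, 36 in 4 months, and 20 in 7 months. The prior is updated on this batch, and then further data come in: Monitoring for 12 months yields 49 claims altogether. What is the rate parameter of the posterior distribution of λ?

55

Total count: 37 + 33 + 2 + 63 + 58 + 19 + 36 + 20 = 268.
Total exposure: 4 + 5 + 1 + 7 + 6 + 3 + 4 + 7 = 37 months.
After the first batch: Gamma(25 + 268, 6 + 37) = Gamma(293, 43).
Total count 49 over total exposure 12 months.
After the second batch: Gamma(293 + 49, 43 + 12) = Gamma(342, 55).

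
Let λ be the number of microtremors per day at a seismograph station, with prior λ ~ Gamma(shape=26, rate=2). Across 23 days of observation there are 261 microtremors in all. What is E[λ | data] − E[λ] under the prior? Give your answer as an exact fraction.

Total count 261 over total exposure 23 days.
Conjugate update: add total count to the shape and total exposure to the rate, giving Gamma(287, 25).
Posterior mean = 287/25 = 287/25; prior mean = 26/2 = 13. Difference = 287/25 − 13 = -38/25.

-38/25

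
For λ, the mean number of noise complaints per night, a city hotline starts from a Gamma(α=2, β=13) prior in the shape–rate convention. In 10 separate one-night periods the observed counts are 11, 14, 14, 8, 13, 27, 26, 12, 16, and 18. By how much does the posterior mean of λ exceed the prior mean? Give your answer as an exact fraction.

Total count: 11 + 14 + 14 + 8 + 13 + 27 + 26 + 12 + 16 + 18 = 159.
Total exposure: 10 nights.
Posterior: α' = 2 + 159 = 161, β' = 13 + 10 = 23.
Posterior mean = 161/23 = 7; prior mean = 2/13 = 2/13. Difference = 7 − 2/13 = 89/13.

89/13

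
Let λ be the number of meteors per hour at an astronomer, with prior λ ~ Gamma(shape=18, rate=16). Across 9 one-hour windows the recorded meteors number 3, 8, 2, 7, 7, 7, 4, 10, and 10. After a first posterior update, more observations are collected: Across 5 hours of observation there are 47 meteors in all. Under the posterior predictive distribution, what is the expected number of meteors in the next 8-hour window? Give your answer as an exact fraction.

Total count: 3 + 8 + 2 + 7 + 7 + 7 + 4 + 10 + 10 = 58.
Total exposure: 9 hours.
After the first batch: Gamma(18 + 58, 16 + 9) = Gamma(76, 25).
Total count 47 over total exposure 5 hours.
After the second batch: Gamma(76 + 47, 25 + 5) = Gamma(123, 30).
Predictive mean over an 8-hour window = T·E[λ|data] = 8·123/30 = 164/5.

164/5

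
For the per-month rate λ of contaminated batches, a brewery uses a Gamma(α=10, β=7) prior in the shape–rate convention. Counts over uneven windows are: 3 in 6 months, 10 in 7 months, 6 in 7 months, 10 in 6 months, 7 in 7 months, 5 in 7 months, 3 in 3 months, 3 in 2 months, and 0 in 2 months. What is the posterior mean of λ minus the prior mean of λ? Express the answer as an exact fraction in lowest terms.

Total count: 3 + 10 + 6 + 10 + 7 + 5 + 3 + 3 + 0 = 47.
Total exposure: 6 + 7 + 7 + 6 + 7 + 7 + 3 + 2 + 2 = 47 months.
Gamma(α, β) with Poisson data over total exposure Σt gives posterior Gamma(α+Σx, β+Σt) = Gamma(57, 54).
Posterior mean = 57/54 = 19/18; prior mean = 10/7 = 10/7. Difference = 19/18 − 10/7 = -47/126.

-47/126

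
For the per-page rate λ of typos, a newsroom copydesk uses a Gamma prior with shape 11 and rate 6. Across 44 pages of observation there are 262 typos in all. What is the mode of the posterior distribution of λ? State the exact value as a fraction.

136/25

Total count 262 over total exposure 44 pages.
The Gamma prior is conjugate for the Poisson rate, so λ | data ~ Gamma(11+262, 6+44) = Gamma(273, 50).
Posterior mode = (α'−1)/β' = 272/50 = 136/25.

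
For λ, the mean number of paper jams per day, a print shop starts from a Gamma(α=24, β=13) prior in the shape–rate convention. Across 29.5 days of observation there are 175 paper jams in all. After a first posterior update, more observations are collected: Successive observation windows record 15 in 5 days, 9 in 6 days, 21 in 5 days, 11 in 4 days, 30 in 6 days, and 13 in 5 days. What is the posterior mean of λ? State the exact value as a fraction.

596/147

Total count 175 over total exposure 29.5 days.
After the first batch: Gamma(24 + 175, 13 + 29.5) = Gamma(199, 85/2).
Total count: 15 + 9 + 21 + 11 + 30 + 13 = 99.
Total exposure: 5 + 6 + 5 + 4 + 6 + 5 = 31 days.
After the second batch: Gamma(199 + 99, 85/2 + 31) = Gamma(298, 147/2).
Posterior mean = α'/β' = 298/(147/2) = 596/147.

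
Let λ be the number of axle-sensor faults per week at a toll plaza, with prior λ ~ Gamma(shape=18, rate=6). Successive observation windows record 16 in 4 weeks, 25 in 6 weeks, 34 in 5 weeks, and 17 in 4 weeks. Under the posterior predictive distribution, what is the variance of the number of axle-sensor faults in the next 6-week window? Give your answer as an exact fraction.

Total count: 16 + 25 + 34 + 17 = 92.
Total exposure: 4 + 6 + 5 + 4 = 19 weeks.
By Gamma–Poisson conjugacy, the posterior is Gamma(α + Σx, β + Σt) = Gamma(18 + 92, 6 + 19) = Gamma(110, 25).
The posterior predictive for a window of length T is Negative Binomial with variance T·α'·(β'+T)/β'² = 6·110·31/625 = 4092/125.

4092/125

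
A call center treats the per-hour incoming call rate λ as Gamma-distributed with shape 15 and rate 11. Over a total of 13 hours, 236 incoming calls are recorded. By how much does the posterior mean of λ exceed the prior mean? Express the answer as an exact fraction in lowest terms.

Total count 236 over total exposure 13 hours.
The Gamma prior is conjugate for the Poisson rate, so λ | data ~ Gamma(15+236, 11+13) = Gamma(251, 24).
Posterior mean = 251/24 = 251/24; prior mean = 15/11 = 15/11. Difference = 251/24 − 15/11 = 2401/264.

2401/264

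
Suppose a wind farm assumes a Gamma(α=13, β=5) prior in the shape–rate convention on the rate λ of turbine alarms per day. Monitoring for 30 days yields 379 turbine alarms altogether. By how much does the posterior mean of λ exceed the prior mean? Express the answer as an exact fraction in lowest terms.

Total count 379 over total exposure 30 days.
Conjugate update: add total count to the shape and total exposure to the rate, giving Gamma(392, 35).
Posterior mean = 392/35 = 56/5; prior mean = 13/5 = 13/5. Difference = 56/5 − 13/5 = 43/5.

43/5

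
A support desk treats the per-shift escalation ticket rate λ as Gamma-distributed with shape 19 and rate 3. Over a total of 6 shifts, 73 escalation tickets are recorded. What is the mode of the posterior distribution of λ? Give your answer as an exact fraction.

91/9

Total count 73 over total exposure 6 shifts.
Posterior: α' = 19 + 73 = 92, β' = 3 + 6 = 9.
Posterior mode = (α'−1)/β' = 91/9.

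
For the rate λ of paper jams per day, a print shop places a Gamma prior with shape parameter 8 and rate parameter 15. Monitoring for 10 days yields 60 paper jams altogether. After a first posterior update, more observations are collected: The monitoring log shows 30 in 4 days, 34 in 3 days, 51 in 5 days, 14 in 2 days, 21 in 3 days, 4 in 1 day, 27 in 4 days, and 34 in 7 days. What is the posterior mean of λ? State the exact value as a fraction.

Total count 60 over total exposure 10 days.
After the first batch: Gamma(8 + 60, 15 + 10) = Gamma(68, 25).
Total count: 30 + 34 + 51 + 14 + 21 + 4 + 27 + 34 = 215.
Total exposure: 4 + 3 + 5 + 2 + 3 + 1 + 4 + 7 = 29 days.
After the second batch: Gamma(68 + 215, 25 + 29) = Gamma(283, 54).
Posterior mean = α'/β' = 283/54.

283/54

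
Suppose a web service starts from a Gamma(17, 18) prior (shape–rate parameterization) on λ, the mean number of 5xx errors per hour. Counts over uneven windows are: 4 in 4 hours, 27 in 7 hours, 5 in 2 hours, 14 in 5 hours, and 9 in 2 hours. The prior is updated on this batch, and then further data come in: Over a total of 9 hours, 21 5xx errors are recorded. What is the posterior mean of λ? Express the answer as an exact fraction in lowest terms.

Total count: 4 + 27 + 5 + 14 + 9 = 59.
Total exposure: 4 + 7 + 2 + 5 + 2 = 20 hours.
After the first batch: Gamma(17 + 59, 18 + 20) = Gamma(76, 38).
Total count 21 over total exposure 9 hours.
After the second batch: Gamma(76 + 21, 38 + 9) = Gamma(97, 47).
Posterior mean = α'/β' = 97/47.

97/47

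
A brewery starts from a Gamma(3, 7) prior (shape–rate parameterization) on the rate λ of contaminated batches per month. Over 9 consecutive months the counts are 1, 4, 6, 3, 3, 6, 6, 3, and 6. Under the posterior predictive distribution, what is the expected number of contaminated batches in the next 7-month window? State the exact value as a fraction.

287/16

Total count: 1 + 4 + 6 + 3 + 3 + 6 + 6 + 3 + 6 = 38.
Total exposure: 9 months.
By Gamma–Poisson conjugacy, the posterior is Gamma(α + Σx, β + Σt) = Gamma(3 + 38, 7 + 9) = Gamma(41, 16).
Predictive mean over a 7-month window = T·E[λ|data] = 7·41/16 = 287/16.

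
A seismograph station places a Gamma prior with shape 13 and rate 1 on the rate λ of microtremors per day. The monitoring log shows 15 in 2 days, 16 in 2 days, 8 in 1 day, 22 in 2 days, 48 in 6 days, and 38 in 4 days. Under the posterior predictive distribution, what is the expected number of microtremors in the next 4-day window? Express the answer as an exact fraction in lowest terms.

320/9

Total count: 15 + 16 + 8 + 22 + 48 + 38 = 147.
Total exposure: 2 + 2 + 1 + 2 + 6 + 4 = 17 days.
Posterior: α' = 13 + 147 = 160, β' = 1 + 17 = 18.
Predictive mean over a 4-day window = T·E[λ|data] = 4·160/18 = 320/9.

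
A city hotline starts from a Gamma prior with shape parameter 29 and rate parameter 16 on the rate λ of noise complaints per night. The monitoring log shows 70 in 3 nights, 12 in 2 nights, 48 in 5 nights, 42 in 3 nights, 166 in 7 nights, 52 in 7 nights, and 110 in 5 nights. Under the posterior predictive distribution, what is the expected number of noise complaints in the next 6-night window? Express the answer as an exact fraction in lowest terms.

Total count: 70 + 12 + 48 + 42 + 166 + 52 + 110 = 500.
Total exposure: 3 + 2 + 5 + 3 + 7 + 7 + 5 = 32 nights.
By Gamma–Poisson conjugacy, the posterior is Gamma(α + Σx, β + Σt) = Gamma(29 + 500, 16 + 32) = Gamma(529, 48).
Predictive mean over a 6-night window = T·E[λ|data] = 6·529/48 = 529/8.

529/8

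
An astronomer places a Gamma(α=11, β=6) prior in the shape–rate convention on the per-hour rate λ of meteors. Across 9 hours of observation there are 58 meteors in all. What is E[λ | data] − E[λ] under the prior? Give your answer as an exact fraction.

Total count 58 over total exposure 9 hours.
Conjugate update: add total count to the shape and total exposure to the rate, giving Gamma(69, 15).
Posterior mean = 69/15 = 23/5; prior mean = 11/6 = 11/6. Difference = 23/5 − 11/6 = 83/30.

83/30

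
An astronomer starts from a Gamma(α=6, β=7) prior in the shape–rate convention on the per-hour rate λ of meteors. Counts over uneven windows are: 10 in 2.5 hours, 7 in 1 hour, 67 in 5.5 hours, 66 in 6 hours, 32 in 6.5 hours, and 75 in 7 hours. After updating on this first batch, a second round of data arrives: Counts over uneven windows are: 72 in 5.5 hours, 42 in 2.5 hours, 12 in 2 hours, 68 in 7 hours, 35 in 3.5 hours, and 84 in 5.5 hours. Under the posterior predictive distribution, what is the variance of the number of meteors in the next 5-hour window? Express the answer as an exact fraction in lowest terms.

85120/1681

Total count: 10 + 7 + 67 + 66 + 32 + 75 = 257.
Total exposure: 2.5 + 1 + 5.5 + 6 + 6.5 + 7 = 28.5 hours.
After the first batch: Gamma(6 + 257, 7 + 28.5) = Gamma(263, 71/2).
Total count: 72 + 42 + 12 + 68 + 35 + 84 = 313.
Total exposure: 5.5 + 2.5 + 2 + 7 + 3.5 + 5.5 = 26 hours.
After the second batch: Gamma(263 + 313, 71/2 + 26) = Gamma(576, 123/2).
The posterior predictive for a window of length T is Negative Binomial with variance T·α'·(β'+T)/β'² = 5·576·(133/2)/(15129/4) = 85120/1681.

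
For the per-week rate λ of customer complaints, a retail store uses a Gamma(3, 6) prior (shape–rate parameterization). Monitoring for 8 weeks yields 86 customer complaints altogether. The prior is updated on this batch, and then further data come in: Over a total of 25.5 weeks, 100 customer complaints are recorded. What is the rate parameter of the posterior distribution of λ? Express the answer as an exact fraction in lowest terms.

Total count 86 over total exposure 8 weeks.
After the first batch: Gamma(3 + 86, 6 + 8) = Gamma(89, 14).
Total count 100 over total exposure 25.5 weeks.
After the second batch: Gamma(89 + 100, 14 + 25.5) = Gamma(189, 79/2).

79/2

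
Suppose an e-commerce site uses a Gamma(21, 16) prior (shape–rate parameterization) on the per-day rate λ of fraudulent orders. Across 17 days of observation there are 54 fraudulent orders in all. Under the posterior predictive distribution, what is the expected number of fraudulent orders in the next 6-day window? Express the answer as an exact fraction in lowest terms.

150/11

Total count 54 over total exposure 17 days.
By Gamma–Poisson conjugacy, the posterior is Gamma(α + Σx, β + Σt) = Gamma(21 + 54, 16 + 17) = Gamma(75, 33).
Predictive mean over a 6-day window = T·E[λ|data] = 6·75/33 = 150/11.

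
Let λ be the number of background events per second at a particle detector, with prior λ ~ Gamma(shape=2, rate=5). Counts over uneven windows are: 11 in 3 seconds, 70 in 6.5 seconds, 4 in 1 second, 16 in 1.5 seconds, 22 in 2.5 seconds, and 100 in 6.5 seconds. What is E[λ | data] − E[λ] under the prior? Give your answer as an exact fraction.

1073/130

Total count: 11 + 70 + 4 + 16 + 22 + 100 = 223.
Total exposure: 3 + 6.5 + 1 + 1.5 + 2.5 + 6.5 = 21 seconds.
The Gamma prior is conjugate for the Poisson rate, so λ | data ~ Gamma(2+223, 5+21) = Gamma(225, 26).
Posterior mean = 225/26 = 225/26; prior mean = 2/5 = 2/5. Difference = 225/26 − 2/5 = 1073/130.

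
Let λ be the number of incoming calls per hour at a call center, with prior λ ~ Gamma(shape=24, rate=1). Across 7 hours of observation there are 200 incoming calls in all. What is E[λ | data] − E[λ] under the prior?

4

Total count 200 over total exposure 7 hours.
Conjugate update: add total count to the shape and total exposure to the rate, giving Gamma(224, 8).
Posterior mean = 224/8 = 28; prior mean = 24/1 = 24. Difference = 28 − 24 = 4.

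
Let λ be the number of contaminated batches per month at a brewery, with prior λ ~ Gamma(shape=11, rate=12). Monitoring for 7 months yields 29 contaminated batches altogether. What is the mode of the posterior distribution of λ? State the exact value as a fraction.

Total count 29 over total exposure 7 months.
Gamma(α, β) with Poisson data over total exposure Σt gives posterior Gamma(α+Σx, β+Σt) = Gamma(40, 19).
Posterior mode = (α'−1)/β' = 39/19.

39/19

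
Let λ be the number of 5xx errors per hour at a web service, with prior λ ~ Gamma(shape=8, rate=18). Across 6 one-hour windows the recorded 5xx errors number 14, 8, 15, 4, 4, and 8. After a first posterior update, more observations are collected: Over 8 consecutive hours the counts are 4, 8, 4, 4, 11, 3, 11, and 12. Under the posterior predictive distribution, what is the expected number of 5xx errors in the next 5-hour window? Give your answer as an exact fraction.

Total count: 14 + 8 + 15 + 4 + 4 + 8 = 53.
Total exposure: 6 hours.
After the first batch: Gamma(8 + 53, 18 + 6) = Gamma(61, 24).
Total count: 4 + 8 + 4 + 4 + 11 + 3 + 11 + 12 = 57.
Total exposure: 8 hours.
After the second batch: Gamma(61 + 57, 24 + 8) = Gamma(118, 32).
Predictive mean over a 5-hour window = T·E[λ|data] = 5·118/32 = 295/16.

295/16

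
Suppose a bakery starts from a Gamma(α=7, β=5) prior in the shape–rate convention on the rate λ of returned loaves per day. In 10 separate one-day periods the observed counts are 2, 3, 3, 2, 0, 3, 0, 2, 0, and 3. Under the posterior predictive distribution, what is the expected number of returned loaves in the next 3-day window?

5

Total count: 2 + 3 + 3 + 2 + 0 + 3 + 0 + 2 + 0 + 3 = 18.
Total exposure: 10 days.
Posterior: α' = 7 + 18 = 25, β' = 5 + 10 = 15.
Predictive mean over a 3-day window = T·E[λ|data] = 3·25/15 = 5.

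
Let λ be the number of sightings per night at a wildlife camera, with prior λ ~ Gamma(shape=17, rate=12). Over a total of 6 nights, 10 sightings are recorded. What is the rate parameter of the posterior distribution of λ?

Total count 10 over total exposure 6 nights.
Conjugate update: add total count to the shape and total exposure to the rate, giving Gamma(27, 18).

18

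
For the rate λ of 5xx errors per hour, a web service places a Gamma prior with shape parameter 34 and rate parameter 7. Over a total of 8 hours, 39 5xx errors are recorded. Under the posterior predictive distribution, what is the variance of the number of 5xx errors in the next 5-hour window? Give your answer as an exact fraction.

292/9

Total count 39 over total exposure 8 hours.
Posterior: α' = 34 + 39 = 73, β' = 7 + 8 = 15.
The posterior predictive for a window of length T is Negative Binomial with variance T·α'·(β'+T)/β'² = 5·73·20/225 = 292/9.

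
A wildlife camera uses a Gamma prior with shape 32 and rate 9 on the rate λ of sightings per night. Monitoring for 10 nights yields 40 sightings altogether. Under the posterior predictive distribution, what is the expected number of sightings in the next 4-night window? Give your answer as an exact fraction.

Total count 40 over total exposure 10 nights.
Posterior: α' = 32 + 40 = 72, β' = 9 + 10 = 19.
Predictive mean over a 4-night window = T·E[λ|data] = 4·72/19 = 288/19.

288/19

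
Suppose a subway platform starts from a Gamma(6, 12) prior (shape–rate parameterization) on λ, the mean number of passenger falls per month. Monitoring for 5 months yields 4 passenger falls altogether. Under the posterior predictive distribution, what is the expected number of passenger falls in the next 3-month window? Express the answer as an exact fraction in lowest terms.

Total count 4 over total exposure 5 months.
The Gamma prior is conjugate for the Poisson rate, so λ | data ~ Gamma(6+4, 12+5) = Gamma(10, 17).
Predictive mean over a 3-month window = T·E[λ|data] = 3·10/17 = 30/17.

30/17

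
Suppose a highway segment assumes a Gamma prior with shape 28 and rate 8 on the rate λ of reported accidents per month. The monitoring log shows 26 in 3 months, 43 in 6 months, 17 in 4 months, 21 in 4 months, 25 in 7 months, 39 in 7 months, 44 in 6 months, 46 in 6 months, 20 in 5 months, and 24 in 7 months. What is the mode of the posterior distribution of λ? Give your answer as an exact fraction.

Total count: 26 + 43 + 17 + 21 + 25 + 39 + 44 + 46 + 20 + 24 = 305.
Total exposure: 3 + 6 + 4 + 4 + 7 + 7 + 6 + 6 + 5 + 7 = 55 months.
The Gamma prior is conjugate for the Poisson rate, so λ | data ~ Gamma(28+305, 8+55) = Gamma(333, 63).
Posterior mode = (α'−1)/β' = 332/63.

332/63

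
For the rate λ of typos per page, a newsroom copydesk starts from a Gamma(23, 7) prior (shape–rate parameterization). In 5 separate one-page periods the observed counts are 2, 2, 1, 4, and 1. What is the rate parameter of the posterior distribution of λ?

12

Total count: 2 + 2 + 1 + 4 + 1 = 10.
Total exposure: 5 pages.
By Gamma–Poisson conjugacy, the posterior is Gamma(α + Σx, β + Σt) = Gamma(23 + 10, 7 + 5) = Gamma(33, 12).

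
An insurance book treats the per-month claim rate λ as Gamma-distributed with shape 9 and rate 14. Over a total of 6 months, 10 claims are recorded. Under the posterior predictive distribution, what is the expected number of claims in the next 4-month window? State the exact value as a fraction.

19/5

Total count 10 over total exposure 6 months.
Conjugate update: add total count to the shape and total exposure to the rate, giving Gamma(19, 20).
Predictive mean over a 4-month window = T·E[λ|data] = 4·19/20 = 19/5.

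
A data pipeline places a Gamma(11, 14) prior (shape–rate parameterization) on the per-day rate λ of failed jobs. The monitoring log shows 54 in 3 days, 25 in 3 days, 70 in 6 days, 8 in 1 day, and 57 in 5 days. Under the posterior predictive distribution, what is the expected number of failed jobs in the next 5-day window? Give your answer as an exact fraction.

1125/32

Total count: 54 + 25 + 70 + 8 + 57 = 214.
Total exposure: 3 + 3 + 6 + 1 + 5 = 18 days.
Posterior: α' = 11 + 214 = 225, β' = 14 + 18 = 32.
Predictive mean over a 5-day window = T·E[λ|data] = 5·225/32 = 1125/32.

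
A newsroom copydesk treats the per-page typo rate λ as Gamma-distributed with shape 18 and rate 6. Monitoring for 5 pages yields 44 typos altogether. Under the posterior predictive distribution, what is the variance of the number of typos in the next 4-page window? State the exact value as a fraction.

3720/121

Total count 44 over total exposure 5 pages.
Conjugate update: add total count to the shape and total exposure to the rate, giving Gamma(62, 11).
The posterior predictive for a window of length T is Negative Binomial with variance T·α'·(β'+T)/β'² = 4·62·15/121 = 3720/121.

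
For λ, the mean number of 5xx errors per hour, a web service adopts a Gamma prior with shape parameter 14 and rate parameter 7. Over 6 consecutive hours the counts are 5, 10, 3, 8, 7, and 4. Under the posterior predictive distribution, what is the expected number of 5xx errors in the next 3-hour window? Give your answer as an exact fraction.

153/13

Total count: 5 + 10 + 3 + 8 + 7 + 4 = 37.
Total exposure: 6 hours.
Conjugate update: add total count to the shape and total exposure to the rate, giving Gamma(51, 13).
Predictive mean over a 3-hour window = T·E[λ|data] = 3·51/13 = 153/13.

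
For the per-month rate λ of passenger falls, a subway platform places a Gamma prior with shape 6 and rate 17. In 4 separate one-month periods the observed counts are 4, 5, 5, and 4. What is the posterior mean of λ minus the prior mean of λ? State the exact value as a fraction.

94/119

Total count: 4 + 5 + 5 + 4 = 18.
Total exposure: 4 months.
The Gamma prior is conjugate for the Poisson rate, so λ | data ~ Gamma(6+18, 17+4) = Gamma(24, 21).
Posterior mean = 24/21 = 8/7; prior mean = 6/17 = 6/17. Difference = 8/7 − 6/17 = 94/119.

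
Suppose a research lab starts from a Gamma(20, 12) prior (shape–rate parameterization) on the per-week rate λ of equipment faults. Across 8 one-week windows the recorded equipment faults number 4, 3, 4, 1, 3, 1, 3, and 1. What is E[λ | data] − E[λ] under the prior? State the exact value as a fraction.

Total count: 4 + 3 + 4 + 1 + 3 + 1 + 3 + 1 = 20.
Total exposure: 8 weeks.
Posterior: α' = 20 + 20 = 40, β' = 12 + 8 = 20.
Posterior mean = 40/20 = 2; prior mean = 20/12 = 5/3. Difference = 2 − 5/3 = 1/3.

1/3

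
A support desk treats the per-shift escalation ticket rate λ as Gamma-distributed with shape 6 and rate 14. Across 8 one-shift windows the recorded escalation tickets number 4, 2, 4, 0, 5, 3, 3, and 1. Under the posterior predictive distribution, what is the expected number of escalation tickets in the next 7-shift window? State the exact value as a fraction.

Total count: 4 + 2 + 4 + 0 + 5 + 3 + 3 + 1 = 22.
Total exposure: 8 shifts.
The Gamma prior is conjugate for the Poisson rate, so λ | data ~ Gamma(6+22, 14+8) = Gamma(28, 22).
Predictive mean over a 7-shift window = T·E[λ|data] = 7·28/22 = 98/11.

98/11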